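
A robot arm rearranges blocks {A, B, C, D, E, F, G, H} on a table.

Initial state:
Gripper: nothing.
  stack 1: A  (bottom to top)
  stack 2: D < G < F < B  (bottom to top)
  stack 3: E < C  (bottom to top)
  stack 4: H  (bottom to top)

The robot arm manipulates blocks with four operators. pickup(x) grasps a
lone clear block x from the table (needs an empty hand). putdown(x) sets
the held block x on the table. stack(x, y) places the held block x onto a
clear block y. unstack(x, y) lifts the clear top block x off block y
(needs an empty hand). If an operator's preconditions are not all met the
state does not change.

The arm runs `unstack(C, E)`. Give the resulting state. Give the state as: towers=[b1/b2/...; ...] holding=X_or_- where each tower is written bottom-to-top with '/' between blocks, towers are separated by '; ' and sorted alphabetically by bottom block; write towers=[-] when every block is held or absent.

towers=[A; D/G/F/B; E; H] holding=C

before: towers=[A; D/G/F/B; E/C; H] holding=-
pre[unstack(C, E)]: on(C,E) ✓, clear(C) ✓, handempty ✓
all met → apply unstack(C, E)
after:  towers=[A; D/G/F/B; E; H] holding=C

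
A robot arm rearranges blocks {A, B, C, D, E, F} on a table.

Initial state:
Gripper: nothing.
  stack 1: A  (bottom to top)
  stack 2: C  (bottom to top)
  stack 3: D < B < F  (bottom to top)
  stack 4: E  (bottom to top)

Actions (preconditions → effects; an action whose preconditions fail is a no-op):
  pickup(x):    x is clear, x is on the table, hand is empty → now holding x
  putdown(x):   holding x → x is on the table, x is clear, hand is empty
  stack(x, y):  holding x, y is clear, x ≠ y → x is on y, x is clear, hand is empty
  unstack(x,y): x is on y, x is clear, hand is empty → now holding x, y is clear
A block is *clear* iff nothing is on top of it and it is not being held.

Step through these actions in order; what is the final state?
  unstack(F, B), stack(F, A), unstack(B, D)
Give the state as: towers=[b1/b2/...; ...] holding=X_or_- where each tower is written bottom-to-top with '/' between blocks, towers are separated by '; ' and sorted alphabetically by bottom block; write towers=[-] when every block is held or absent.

step 1 (unstack(F, B)): towers=[A; C; D/B; E] holding=F
step 2 (stack(F, A)): towers=[A/F; C; D/B; E] holding=-
step 3 (unstack(B, D)): towers=[A/F; C; D; E] holding=B

towers=[A/F; C; D; E] holding=B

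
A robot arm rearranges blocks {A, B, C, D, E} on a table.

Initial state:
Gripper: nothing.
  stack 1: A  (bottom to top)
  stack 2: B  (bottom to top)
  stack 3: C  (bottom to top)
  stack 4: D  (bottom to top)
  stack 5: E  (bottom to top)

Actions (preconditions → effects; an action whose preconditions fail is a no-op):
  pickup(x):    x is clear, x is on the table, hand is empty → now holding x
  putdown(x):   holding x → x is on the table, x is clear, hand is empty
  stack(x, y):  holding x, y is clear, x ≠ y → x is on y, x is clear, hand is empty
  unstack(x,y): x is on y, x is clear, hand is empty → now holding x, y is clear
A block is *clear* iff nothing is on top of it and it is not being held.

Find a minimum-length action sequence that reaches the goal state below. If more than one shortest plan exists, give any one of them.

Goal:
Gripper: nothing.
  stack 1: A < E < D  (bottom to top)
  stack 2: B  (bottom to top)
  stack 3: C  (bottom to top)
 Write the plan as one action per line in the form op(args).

pickup(E)
stack(E, A)
pickup(D)
stack(D, E)

step 1 (pickup(E)): towers=[A; B; C; D] holding=E
step 2 (stack(E, A)): towers=[A/E; B; C; D] holding=-
step 3 (pickup(D)): towers=[A/E; B; C] holding=D
step 4 (stack(D, E)): towers=[A/E/D; B; C] holding=-
goal check: towers=[A/E/D; B; C] holding=- — reached (length 4, optimal by BFS)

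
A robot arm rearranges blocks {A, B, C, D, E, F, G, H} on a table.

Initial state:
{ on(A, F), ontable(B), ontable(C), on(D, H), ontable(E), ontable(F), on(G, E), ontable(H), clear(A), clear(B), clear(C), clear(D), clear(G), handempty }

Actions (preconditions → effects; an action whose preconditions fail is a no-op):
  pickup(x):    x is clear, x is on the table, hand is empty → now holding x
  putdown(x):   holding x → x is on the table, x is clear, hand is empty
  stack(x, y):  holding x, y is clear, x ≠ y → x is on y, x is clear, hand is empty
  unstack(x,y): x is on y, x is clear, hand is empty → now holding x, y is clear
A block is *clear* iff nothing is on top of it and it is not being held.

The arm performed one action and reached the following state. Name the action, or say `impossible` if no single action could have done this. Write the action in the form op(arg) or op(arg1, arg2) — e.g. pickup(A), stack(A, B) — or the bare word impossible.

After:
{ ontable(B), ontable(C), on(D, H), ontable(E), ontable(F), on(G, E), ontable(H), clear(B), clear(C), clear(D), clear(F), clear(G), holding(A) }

unstack(A, F)

target: towers=[B; C; E/G; F; H/D] holding=A
     unstack(G, E) → towers=[B; C; E; F/A; H/D] holding=G
     unstack(A, F) → towers=[B; C; E/G; F; H/D] holding=A  ← match
         pickup(B) → towers=[C; E/G; F/A; H/D] holding=B
     unstack(D, H) → towers=[B; C; E/G; F/A; H] holding=D
         pickup(C) → towers=[B; E/G; F/A; H/D] holding=C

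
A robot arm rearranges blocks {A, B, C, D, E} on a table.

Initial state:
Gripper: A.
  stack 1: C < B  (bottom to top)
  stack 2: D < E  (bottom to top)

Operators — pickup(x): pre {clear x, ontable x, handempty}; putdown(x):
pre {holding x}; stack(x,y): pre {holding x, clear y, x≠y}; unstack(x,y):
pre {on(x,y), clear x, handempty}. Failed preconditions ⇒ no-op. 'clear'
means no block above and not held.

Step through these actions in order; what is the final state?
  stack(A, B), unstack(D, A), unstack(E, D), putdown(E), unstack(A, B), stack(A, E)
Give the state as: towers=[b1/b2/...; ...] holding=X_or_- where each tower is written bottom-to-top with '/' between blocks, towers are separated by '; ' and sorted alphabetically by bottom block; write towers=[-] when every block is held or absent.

step 1 (stack(A, B)): towers=[C/B/A; D/E] holding=-
step 2 (unstack(D, A)) [no-op]: towers=[C/B/A; D/E] holding=-
step 3 (unstack(E, D)): towers=[C/B/A; D] holding=E
step 4 (putdown(E)): towers=[C/B/A; D; E] holding=-
step 5 (unstack(A, B)): towers=[C/B; D; E] holding=A
step 6 (stack(A, E)): towers=[C/B; D; E/A] holding=-

towers=[C/B; D; E/A] holding=-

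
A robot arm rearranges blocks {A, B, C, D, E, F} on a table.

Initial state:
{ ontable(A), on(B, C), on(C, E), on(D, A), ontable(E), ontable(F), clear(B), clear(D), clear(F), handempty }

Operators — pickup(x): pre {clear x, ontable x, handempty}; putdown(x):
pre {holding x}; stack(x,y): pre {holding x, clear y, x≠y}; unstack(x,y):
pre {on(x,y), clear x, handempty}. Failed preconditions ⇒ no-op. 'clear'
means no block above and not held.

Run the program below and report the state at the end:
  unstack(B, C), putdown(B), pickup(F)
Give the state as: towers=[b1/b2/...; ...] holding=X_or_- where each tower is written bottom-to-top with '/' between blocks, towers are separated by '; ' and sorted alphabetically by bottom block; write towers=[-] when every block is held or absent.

towers=[A/D; B; E/C] holding=F

step 1 (unstack(B, C)): towers=[A/D; E/C; F] holding=B
step 2 (putdown(B)): towers=[A/D; B; E/C; F] holding=-
step 3 (pickup(F)): towers=[A/D; B; E/C] holding=F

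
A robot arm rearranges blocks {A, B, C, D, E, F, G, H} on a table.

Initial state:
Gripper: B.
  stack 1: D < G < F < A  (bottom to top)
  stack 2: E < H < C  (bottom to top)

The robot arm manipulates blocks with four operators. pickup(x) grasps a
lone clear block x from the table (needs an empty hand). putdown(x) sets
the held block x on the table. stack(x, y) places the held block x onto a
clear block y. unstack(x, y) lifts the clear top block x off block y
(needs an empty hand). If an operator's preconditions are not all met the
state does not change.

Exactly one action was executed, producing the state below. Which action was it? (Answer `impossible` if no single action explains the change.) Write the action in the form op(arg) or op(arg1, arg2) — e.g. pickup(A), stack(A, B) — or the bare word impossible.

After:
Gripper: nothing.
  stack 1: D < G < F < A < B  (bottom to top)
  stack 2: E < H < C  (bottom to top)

target: towers=[D/G/F/A/B; E/H/C] holding=-
        putdown(B) → towers=[B; D/G/F/A; E/H/C] holding=-
       stack(B, A) → towers=[D/G/F/A/B; E/H/C] holding=-  ← match
       stack(B, C) → towers=[D/G/F/A; E/H/C/B] holding=-

stack(B, A)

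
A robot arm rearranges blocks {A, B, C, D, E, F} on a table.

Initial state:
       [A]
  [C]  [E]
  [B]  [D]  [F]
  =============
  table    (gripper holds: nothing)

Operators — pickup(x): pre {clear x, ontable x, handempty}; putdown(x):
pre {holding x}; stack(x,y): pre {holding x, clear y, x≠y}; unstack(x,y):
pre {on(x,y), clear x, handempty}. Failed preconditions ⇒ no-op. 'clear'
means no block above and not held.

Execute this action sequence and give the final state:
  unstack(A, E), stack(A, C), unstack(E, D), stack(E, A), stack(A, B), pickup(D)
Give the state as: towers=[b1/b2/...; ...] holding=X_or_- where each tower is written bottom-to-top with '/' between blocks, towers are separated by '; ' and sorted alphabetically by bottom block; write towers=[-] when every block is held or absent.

step 1 (unstack(A, E)): towers=[B/C; D/E; F] holding=A
step 2 (stack(A, C)): towers=[B/C/A; D/E; F] holding=-
step 3 (unstack(E, D)): towers=[B/C/A; D; F] holding=E
step 4 (stack(E, A)): towers=[B/C/A/E; D; F] holding=-
step 5 (stack(A, B)) [no-op]: towers=[B/C/A/E; D; F] holding=-
step 6 (pickup(D)): towers=[B/C/A/E; F] holding=D

towers=[B/C/A/E; F] holding=D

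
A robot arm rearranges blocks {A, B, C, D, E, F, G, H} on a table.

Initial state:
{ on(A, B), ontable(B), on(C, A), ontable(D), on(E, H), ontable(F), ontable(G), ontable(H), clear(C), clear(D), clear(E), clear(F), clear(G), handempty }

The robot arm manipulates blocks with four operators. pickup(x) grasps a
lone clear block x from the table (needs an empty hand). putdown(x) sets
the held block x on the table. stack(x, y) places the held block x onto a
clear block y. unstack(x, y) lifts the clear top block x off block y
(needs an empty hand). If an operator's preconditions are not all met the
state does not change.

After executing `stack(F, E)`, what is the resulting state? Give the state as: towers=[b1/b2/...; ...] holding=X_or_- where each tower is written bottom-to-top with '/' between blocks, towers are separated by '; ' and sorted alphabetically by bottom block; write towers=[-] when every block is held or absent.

towers=[B/A/C; D; F; G; H/E] holding=-

before: towers=[B/A/C; D; F; G; H/E] holding=-
pre[stack(F, E)]: holding(F) ✗, clear(E) ✓, F≠E ✓
holding(F) unmet → stack(F, E) is a no-op
after:  towers=[B/A/C; D; F; G; H/E] holding=-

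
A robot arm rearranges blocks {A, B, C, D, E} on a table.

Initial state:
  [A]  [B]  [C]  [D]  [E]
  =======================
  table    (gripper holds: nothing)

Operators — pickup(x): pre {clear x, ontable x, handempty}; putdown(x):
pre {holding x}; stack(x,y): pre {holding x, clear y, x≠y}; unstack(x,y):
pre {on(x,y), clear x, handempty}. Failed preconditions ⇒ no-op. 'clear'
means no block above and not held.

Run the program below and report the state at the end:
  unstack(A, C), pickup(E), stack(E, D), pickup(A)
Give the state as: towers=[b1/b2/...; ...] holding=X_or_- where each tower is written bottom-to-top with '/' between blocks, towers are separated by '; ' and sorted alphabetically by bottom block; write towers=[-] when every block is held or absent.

step 1 (unstack(A, C)) [no-op]: towers=[A; B; C; D; E] holding=-
step 2 (pickup(E)): towers=[A; B; C; D] holding=E
step 3 (stack(E, D)): towers=[A; B; C; D/E] holding=-
step 4 (pickup(A)): towers=[B; C; D/E] holding=A

towers=[B; C; D/E] holding=A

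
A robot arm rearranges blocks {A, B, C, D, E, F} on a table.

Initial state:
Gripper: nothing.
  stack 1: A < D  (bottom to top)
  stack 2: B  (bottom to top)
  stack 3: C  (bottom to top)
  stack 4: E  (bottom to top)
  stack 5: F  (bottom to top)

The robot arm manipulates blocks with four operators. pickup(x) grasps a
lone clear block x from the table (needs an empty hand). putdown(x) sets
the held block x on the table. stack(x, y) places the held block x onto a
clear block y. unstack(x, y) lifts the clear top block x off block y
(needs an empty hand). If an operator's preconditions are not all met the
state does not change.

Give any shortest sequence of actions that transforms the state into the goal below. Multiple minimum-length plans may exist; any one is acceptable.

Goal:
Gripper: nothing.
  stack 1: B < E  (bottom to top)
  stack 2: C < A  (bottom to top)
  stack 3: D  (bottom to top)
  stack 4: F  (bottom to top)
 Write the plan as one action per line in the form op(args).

unstack(D, A)
putdown(D)
pickup(A)
stack(A, C)
pickup(E)
stack(E, B)

step 1 (unstack(D, A)): towers=[A; B; C; E; F] holding=D
step 2 (putdown(D)): towers=[A; B; C; D; E; F] holding=-
step 3 (pickup(A)): towers=[B; C; D; E; F] holding=A
step 4 (stack(A, C)): towers=[B; C/A; D; E; F] holding=-
step 5 (pickup(E)): towers=[B; C/A; D; F] holding=E
step 6 (stack(E, B)): towers=[B/E; C/A; D; F] holding=-
goal check: towers=[B/E; C/A; D; F] holding=- — reached (length 6, optimal by BFS)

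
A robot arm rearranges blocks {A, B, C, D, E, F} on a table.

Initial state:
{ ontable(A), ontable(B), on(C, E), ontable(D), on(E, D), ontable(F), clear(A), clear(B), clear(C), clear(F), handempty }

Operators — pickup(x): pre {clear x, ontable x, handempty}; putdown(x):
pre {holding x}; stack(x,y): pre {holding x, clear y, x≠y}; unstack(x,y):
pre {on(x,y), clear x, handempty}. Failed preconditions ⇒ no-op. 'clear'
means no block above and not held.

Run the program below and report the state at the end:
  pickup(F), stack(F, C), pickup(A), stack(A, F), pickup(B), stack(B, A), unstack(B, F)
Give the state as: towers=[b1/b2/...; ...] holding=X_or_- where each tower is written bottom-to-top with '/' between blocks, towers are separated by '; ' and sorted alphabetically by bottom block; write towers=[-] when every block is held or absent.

towers=[D/E/C/F/A/B] holding=-

step 1 (pickup(F)): towers=[A; B; D/E/C] holding=F
step 2 (stack(F, C)): towers=[A; B; D/E/C/F] holding=-
step 3 (pickup(A)): towers=[B; D/E/C/F] holding=A
step 4 (stack(A, F)): towers=[B; D/E/C/F/A] holding=-
step 5 (pickup(B)): towers=[D/E/C/F/A] holding=B
step 6 (stack(B, A)): towers=[D/E/C/F/A/B] holding=-
step 7 (unstack(B, F)) [no-op]: towers=[D/E/C/F/A/B] holding=-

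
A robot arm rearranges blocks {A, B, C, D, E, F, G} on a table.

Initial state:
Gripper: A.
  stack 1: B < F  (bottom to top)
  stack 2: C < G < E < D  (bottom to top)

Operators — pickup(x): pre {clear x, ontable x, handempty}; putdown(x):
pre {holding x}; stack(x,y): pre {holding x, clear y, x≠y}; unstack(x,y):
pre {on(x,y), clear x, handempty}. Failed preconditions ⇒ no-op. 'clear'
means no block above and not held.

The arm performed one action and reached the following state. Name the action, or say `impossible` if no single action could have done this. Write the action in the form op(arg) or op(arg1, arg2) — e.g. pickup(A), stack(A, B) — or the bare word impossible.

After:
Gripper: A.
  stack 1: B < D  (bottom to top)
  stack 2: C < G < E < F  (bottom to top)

impossible

target: towers=[B/D; C/G/E/F] holding=A
        putdown(A) → towers=[A; B/F; C/G/E/D] holding=-
       stack(A, F) → towers=[B/F/A; C/G/E/D] holding=-
       stack(A, D) → towers=[B/F; C/G/E/D/A] holding=-
none of the 3 applicable actions match → impossible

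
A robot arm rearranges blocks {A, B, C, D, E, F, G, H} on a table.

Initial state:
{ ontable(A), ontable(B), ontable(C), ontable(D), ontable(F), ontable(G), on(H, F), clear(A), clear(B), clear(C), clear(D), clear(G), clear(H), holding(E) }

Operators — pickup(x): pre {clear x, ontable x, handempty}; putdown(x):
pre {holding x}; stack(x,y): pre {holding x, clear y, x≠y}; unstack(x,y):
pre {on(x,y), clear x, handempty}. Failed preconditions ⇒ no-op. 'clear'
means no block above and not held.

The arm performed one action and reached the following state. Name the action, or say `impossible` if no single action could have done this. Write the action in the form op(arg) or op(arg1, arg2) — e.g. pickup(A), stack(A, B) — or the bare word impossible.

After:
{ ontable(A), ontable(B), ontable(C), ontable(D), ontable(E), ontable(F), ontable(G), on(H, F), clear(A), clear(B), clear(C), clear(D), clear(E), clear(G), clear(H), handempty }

putdown(E)

target: towers=[A; B; C; D; E; F/H; G] holding=-
        putdown(E) → towers=[A; B; C; D; E; F/H; G] holding=-  ← match
       stack(E, G) → towers=[A; B; C; D; F/H; G/E] holding=-
       stack(E, A) → towers=[A/E; B; C; D; F/H; G] holding=-
       stack(E, H) → towers=[A; B; C; D; F/H/E; G] holding=-
       stack(E, B) → towers=[A; B/E; C; D; F/H; G] holding=-
       stack(E, D) → towers=[A; B; C; D/E; F/H; G] holding=-
       stack(E, C) → towers=[A; B; C/E; D; F/H; G] holding=-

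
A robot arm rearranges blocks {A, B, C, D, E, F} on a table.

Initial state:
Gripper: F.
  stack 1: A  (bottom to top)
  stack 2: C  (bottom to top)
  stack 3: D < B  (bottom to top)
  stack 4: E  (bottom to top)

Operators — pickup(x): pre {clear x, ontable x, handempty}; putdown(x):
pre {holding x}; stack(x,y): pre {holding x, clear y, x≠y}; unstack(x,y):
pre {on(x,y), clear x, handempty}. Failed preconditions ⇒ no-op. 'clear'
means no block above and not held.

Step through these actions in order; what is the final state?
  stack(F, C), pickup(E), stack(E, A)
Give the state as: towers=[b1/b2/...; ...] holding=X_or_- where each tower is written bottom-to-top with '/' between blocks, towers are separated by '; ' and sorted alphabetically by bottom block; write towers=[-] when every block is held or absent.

step 1 (stack(F, C)): towers=[A; C/F; D/B; E] holding=-
step 2 (pickup(E)): towers=[A; C/F; D/B] holding=E
step 3 (stack(E, A)): towers=[A/E; C/F; D/B] holding=-

towers=[A/E; C/F; D/B] holding=-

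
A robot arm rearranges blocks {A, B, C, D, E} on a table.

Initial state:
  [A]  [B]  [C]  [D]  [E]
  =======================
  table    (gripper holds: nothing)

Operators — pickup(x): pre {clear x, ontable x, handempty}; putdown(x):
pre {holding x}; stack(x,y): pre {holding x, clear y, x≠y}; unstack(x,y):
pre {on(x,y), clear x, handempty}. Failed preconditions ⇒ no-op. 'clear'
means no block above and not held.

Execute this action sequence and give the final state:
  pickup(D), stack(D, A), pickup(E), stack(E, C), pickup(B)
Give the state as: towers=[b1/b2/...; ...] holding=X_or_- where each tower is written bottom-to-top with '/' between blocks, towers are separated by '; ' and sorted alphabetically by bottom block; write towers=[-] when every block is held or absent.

step 1 (pickup(D)): towers=[A; B; C; E] holding=D
step 2 (stack(D, A)): towers=[A/D; B; C; E] holding=-
step 3 (pickup(E)): towers=[A/D; B; C] holding=E
step 4 (stack(E, C)): towers=[A/D; B; C/E] holding=-
step 5 (pickup(B)): towers=[A/D; C/E] holding=B

towers=[A/D; C/E] holding=B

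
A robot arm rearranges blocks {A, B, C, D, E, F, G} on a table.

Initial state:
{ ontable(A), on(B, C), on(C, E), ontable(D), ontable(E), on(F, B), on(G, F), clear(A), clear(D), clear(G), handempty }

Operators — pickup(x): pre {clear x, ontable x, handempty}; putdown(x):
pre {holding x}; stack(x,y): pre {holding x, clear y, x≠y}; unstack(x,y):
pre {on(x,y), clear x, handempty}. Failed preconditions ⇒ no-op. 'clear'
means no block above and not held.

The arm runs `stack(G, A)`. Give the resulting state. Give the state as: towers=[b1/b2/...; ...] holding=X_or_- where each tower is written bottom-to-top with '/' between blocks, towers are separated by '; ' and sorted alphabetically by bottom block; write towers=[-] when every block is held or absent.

towers=[A; D; E/C/B/F/G] holding=-

before: towers=[A; D; E/C/B/F/G] holding=-
pre[stack(G, A)]: holding(G) no, clear(A) yes, G≠A yes
holding(G) unmet → stack(G, A) is a no-op
after:  towers=[A; D; E/C/B/F/G] holding=-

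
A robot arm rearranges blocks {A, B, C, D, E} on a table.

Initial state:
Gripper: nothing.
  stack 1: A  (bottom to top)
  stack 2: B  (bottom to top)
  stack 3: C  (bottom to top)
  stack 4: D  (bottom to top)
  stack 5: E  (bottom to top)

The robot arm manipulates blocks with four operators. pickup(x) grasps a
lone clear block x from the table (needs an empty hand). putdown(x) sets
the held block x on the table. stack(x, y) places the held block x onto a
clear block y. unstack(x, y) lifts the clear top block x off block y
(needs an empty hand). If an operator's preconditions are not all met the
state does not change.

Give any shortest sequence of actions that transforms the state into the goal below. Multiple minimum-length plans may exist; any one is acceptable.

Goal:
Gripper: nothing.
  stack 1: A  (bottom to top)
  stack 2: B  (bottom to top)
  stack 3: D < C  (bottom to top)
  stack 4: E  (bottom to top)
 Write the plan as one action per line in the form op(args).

pickup(C)
stack(C, D)

step 1 (pickup(C)): towers=[A; B; D; E] holding=C
step 2 (stack(C, D)): towers=[A; B; D/C; E] holding=-
goal check: towers=[A; B; D/C; E] holding=- — reached (length 2, optimal by BFS)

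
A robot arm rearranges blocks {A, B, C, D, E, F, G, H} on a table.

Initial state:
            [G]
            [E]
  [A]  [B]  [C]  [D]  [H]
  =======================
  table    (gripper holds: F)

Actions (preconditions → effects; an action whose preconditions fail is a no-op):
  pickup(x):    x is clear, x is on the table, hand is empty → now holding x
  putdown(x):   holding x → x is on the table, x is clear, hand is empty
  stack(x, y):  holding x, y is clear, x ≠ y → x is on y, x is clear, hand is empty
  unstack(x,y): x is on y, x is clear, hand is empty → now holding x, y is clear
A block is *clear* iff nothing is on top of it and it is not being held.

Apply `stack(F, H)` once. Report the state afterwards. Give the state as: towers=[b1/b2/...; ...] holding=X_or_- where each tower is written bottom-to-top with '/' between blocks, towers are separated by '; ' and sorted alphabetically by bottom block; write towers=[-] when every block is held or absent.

before: towers=[A; B; C/E/G; D; H] holding=F
pre[stack(F, H)]: holding(F) yes, clear(H) yes, F≠H yes
all met → apply stack(F, H)
after:  towers=[A; B; C/E/G; D; H/F] holding=-

towers=[A; B; C/E/G; D; H/F] holding=-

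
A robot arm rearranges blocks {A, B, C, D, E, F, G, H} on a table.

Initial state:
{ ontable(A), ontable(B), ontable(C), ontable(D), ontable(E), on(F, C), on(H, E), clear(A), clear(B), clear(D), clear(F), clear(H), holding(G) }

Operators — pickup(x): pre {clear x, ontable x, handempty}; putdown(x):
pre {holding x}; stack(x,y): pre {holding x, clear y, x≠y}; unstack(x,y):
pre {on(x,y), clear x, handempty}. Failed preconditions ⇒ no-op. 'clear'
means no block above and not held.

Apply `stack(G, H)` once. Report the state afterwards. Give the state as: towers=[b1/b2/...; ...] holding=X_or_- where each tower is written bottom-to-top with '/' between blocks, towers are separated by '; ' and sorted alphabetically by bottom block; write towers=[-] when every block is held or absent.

before: towers=[A; B; C/F; D; E/H] holding=G
pre[stack(G, H)]: holding(G) ✓, clear(H) ✓, G≠H ✓
all met → apply stack(G, H)
after:  towers=[A; B; C/F; D; E/H/G] holding=-

towers=[A; B; C/F; D; E/H/G] holding=-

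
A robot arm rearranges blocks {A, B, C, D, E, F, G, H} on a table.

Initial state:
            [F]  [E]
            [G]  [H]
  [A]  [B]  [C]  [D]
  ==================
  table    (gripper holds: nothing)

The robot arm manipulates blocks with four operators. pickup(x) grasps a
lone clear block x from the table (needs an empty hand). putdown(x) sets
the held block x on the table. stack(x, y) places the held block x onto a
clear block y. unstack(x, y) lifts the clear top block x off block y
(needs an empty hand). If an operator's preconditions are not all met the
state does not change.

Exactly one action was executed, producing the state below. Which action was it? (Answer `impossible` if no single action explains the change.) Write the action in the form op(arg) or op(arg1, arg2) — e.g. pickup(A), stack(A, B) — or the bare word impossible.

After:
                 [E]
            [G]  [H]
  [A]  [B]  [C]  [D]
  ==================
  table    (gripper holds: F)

unstack(F, G)

target: towers=[A; B; C/G; D/H/E] holding=F
         pickup(A) → towers=[B; C/G/F; D/H/E] holding=A
     unstack(E, H) → towers=[A; B; C/G/F; D/H] holding=E
         pickup(B) → towers=[A; C/G/F; D/H/E] holding=B
     unstack(F, G) → towers=[A; B; C/G; D/H/E] holding=F  ← match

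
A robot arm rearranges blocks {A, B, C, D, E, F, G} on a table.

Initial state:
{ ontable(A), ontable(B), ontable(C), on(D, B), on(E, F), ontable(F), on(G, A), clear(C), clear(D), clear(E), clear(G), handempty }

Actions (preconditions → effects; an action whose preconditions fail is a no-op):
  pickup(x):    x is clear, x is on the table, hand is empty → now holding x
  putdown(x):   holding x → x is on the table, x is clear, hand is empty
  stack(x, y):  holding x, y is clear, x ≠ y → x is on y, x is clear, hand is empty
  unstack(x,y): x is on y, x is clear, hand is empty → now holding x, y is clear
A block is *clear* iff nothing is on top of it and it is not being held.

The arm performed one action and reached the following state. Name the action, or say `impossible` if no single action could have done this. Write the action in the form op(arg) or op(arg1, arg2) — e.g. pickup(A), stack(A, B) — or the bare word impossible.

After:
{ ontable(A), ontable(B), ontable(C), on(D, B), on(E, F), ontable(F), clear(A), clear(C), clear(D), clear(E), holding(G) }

target: towers=[A; B/D; C; F/E] holding=G
     unstack(G, A) → towers=[A; B/D; C; F/E] holding=G  ← match
     unstack(D, B) → towers=[A/G; B; C; F/E] holding=D
     unstack(E, F) → towers=[A/G; B/D; C; F] holding=E
         pickup(C) → towers=[A/G; B/D; F/E] holding=C

unstack(G, A)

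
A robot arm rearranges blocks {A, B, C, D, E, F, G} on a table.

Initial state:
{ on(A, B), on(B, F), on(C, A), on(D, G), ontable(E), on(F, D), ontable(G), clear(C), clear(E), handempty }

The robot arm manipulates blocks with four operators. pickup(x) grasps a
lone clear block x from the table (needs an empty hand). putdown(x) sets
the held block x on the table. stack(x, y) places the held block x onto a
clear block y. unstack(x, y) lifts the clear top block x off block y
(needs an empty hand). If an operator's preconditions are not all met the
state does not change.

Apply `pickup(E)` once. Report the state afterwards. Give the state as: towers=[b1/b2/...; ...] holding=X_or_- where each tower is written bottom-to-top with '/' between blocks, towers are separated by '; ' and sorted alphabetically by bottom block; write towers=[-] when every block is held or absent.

before: towers=[E; G/D/F/B/A/C] holding=-
pre[pickup(E)]: clear(E) ✓, ontable(E) ✓, handempty ✓
all met → apply pickup(E)
after:  towers=[G/D/F/B/A/C] holding=E

towers=[G/D/F/B/A/C] holding=E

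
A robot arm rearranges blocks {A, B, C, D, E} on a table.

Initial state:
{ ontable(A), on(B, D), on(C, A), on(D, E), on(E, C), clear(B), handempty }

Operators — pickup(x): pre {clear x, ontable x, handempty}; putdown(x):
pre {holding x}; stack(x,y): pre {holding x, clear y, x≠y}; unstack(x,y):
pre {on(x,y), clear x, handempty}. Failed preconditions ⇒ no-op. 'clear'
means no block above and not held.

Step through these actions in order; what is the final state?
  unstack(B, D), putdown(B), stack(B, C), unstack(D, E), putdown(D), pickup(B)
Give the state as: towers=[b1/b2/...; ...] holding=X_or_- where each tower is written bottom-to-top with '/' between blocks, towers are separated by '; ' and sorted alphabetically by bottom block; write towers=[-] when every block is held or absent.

towers=[A/C/E; D] holding=B

step 1 (unstack(B, D)): towers=[A/C/E/D] holding=B
step 2 (putdown(B)): towers=[A/C/E/D; B] holding=-
step 3 (stack(B, C)) [no-op]: towers=[A/C/E/D; B] holding=-
step 4 (unstack(D, E)): towers=[A/C/E; B] holding=D
step 5 (putdown(D)): towers=[A/C/E; B; D] holding=-
step 6 (pickup(B)): towers=[A/C/E; D] holding=B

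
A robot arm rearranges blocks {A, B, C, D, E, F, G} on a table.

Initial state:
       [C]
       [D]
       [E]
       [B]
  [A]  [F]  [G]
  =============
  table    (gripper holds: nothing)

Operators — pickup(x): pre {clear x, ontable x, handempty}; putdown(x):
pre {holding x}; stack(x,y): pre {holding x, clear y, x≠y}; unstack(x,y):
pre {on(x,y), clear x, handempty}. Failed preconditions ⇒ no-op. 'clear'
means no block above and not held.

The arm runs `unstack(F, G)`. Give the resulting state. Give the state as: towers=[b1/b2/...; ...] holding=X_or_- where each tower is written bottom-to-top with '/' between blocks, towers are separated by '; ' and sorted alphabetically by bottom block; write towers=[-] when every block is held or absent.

before: towers=[A; F/B/E/D/C; G] holding=-
pre[unstack(F, G)]: on(F,G) ✗, clear(F) ✗, handempty ✓
on(F,G), clear(F) unmet → unstack(F, G) is a no-op
after:  towers=[A; F/B/E/D/C; G] holding=-

towers=[A; F/B/E/D/C; G] holding=-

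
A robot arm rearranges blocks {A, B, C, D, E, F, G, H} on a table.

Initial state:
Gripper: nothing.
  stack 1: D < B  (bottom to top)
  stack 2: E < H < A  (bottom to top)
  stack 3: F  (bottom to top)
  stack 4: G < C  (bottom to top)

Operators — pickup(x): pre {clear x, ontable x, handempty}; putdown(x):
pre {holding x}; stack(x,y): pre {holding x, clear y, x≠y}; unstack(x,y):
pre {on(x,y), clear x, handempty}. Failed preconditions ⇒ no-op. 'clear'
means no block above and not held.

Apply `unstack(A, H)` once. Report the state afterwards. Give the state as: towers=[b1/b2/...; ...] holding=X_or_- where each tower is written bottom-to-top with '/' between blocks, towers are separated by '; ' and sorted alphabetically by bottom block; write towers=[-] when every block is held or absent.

towers=[D/B; E/H; F; G/C] holding=A

before: towers=[D/B; E/H/A; F; G/C] holding=-
pre[unstack(A, H)]: on(A,H) ok, clear(A) ok, handempty ok
all met → apply unstack(A, H)
after:  towers=[D/B; E/H; F; G/C] holding=A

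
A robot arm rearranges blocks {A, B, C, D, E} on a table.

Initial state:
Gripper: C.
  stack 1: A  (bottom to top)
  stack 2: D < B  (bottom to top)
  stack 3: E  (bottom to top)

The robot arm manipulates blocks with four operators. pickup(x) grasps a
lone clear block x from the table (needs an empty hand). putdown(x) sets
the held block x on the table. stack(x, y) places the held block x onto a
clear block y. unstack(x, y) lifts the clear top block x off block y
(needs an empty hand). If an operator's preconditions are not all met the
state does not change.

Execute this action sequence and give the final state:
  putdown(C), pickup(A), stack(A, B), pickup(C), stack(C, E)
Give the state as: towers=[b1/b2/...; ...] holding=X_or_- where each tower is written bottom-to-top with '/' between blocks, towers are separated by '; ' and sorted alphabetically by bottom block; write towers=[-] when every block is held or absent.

step 1 (putdown(C)): towers=[A; C; D/B; E] holding=-
step 2 (pickup(A)): towers=[C; D/B; E] holding=A
step 3 (stack(A, B)): towers=[C; D/B/A; E] holding=-
step 4 (pickup(C)): towers=[D/B/A; E] holding=C
step 5 (stack(C, E)): towers=[D/B/A; E/C] holding=-

towers=[D/B/A; E/C] holding=-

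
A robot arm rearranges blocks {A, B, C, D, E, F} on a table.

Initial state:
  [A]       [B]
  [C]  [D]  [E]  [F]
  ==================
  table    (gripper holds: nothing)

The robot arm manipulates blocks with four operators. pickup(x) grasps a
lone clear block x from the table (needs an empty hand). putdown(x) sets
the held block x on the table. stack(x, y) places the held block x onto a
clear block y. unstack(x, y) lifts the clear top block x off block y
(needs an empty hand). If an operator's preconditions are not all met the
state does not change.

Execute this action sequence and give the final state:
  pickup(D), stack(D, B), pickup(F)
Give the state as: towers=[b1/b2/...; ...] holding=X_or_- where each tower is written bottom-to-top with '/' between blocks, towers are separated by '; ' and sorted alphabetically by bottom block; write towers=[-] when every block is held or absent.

towers=[C/A; E/B/D] holding=F

step 1 (pickup(D)): towers=[C/A; E/B; F] holding=D
step 2 (stack(D, B)): towers=[C/A; E/B/D; F] holding=-
step 3 (pickup(F)): towers=[C/A; E/B/D] holding=F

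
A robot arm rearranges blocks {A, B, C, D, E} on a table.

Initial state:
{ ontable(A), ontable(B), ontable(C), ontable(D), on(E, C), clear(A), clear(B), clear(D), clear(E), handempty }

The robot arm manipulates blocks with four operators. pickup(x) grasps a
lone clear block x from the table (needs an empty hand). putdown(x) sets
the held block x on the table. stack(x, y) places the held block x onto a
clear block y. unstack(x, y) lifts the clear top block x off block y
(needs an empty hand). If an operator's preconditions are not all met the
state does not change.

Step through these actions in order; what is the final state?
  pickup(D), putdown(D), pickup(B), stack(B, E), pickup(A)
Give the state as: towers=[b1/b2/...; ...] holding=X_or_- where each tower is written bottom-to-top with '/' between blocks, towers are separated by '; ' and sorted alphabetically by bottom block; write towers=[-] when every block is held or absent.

step 1 (pickup(D)): towers=[A; B; C/E] holding=D
step 2 (putdown(D)): towers=[A; B; C/E; D] holding=-
step 3 (pickup(B)): towers=[A; C/E; D] holding=B
step 4 (stack(B, E)): towers=[A; C/E/B; D] holding=-
step 5 (pickup(A)): towers=[C/E/B; D] holding=A

towers=[C/E/B; D] holding=A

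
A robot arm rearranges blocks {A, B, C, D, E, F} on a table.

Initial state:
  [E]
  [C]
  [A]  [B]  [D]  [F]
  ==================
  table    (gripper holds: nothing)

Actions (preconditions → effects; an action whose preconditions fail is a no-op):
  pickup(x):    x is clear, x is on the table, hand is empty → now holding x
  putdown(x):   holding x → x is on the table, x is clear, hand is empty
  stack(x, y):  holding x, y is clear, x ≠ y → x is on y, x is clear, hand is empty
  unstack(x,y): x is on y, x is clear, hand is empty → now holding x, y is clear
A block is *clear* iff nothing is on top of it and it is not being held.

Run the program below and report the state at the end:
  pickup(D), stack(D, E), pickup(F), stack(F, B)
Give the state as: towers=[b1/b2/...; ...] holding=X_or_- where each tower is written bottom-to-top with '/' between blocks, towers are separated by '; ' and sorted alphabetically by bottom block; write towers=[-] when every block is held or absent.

towers=[A/C/E/D; B/F] holding=-

step 1 (pickup(D)): towers=[A/C/E; B; F] holding=D
step 2 (stack(D, E)): towers=[A/C/E/D; B; F] holding=-
step 3 (pickup(F)): towers=[A/C/E/D; B] holding=F
step 4 (stack(F, B)): towers=[A/C/E/D; B/F] holding=-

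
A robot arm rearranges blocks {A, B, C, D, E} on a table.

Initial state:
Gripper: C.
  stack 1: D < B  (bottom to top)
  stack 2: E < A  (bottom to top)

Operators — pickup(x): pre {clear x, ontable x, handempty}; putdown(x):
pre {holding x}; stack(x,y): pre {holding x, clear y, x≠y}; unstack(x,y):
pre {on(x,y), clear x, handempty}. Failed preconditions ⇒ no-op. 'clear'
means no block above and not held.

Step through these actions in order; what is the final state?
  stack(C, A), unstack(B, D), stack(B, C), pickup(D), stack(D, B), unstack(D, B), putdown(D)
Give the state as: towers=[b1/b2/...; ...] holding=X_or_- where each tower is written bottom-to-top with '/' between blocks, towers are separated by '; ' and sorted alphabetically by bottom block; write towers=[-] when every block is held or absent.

towers=[D; E/A/C/B] holding=-

step 1 (stack(C, A)): towers=[D/B; E/A/C] holding=-
step 2 (unstack(B, D)): towers=[D; E/A/C] holding=B
step 3 (stack(B, C)): towers=[D; E/A/C/B] holding=-
step 4 (pickup(D)): towers=[E/A/C/B] holding=D
step 5 (stack(D, B)): towers=[E/A/C/B/D] holding=-
step 6 (unstack(D, B)): towers=[E/A/C/B] holding=D
step 7 (putdown(D)): towers=[D; E/A/C/B] holding=-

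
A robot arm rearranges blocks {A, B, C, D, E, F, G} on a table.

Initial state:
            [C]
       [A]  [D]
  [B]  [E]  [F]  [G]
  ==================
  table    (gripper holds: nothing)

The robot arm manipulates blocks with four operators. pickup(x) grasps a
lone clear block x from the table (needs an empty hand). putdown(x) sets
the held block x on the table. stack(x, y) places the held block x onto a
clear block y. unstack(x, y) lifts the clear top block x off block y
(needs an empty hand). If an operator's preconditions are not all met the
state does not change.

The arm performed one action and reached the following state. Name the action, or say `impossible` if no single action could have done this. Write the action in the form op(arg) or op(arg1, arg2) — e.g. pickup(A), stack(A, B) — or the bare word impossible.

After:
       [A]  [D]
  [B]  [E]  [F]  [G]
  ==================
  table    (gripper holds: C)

unstack(C, D)

target: towers=[B; E/A; F/D; G] holding=C
         pickup(B) → towers=[E/A; F/D/C; G] holding=B
         pickup(G) → towers=[B; E/A; F/D/C] holding=G
     unstack(A, E) → towers=[B; E; F/D/C; G] holding=A
     unstack(C, D) → towers=[B; E/A; F/D; G] holding=C  ← match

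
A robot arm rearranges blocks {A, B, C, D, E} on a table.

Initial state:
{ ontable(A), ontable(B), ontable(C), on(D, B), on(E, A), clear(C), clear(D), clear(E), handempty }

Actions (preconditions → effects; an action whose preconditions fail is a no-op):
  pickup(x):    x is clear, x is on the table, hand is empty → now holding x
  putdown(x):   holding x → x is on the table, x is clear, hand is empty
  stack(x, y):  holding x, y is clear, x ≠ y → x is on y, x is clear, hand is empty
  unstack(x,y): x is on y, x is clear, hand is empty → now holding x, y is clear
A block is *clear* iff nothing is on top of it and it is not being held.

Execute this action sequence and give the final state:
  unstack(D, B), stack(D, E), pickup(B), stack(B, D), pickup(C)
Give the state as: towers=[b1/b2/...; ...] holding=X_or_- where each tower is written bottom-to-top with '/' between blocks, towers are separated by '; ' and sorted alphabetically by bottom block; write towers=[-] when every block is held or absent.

towers=[A/E/D/B] holding=C

step 1 (unstack(D, B)): towers=[A/E; B; C] holding=D
step 2 (stack(D, E)): towers=[A/E/D; B; C] holding=-
step 3 (pickup(B)): towers=[A/E/D; C] holding=B
step 4 (stack(B, D)): towers=[A/E/D/B; C] holding=-
step 5 (pickup(C)): towers=[A/E/D/B] holding=C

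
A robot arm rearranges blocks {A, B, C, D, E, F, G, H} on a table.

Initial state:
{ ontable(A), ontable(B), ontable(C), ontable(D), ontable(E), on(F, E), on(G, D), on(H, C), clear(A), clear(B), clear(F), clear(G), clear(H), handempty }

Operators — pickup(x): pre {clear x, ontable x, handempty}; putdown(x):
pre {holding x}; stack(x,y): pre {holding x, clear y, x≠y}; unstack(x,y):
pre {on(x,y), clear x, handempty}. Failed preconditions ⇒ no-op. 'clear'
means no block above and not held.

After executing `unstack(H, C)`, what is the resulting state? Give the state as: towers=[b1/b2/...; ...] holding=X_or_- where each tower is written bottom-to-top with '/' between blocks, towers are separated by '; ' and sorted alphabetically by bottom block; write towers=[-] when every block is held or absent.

towers=[A; B; C; D/G; E/F] holding=H

before: towers=[A; B; C/H; D/G; E/F] holding=-
pre[unstack(H, C)]: on(H,C) ✓, clear(H) ✓, handempty ✓
all met → apply unstack(H, C)
after:  towers=[A; B; C; D/G; E/F] holding=H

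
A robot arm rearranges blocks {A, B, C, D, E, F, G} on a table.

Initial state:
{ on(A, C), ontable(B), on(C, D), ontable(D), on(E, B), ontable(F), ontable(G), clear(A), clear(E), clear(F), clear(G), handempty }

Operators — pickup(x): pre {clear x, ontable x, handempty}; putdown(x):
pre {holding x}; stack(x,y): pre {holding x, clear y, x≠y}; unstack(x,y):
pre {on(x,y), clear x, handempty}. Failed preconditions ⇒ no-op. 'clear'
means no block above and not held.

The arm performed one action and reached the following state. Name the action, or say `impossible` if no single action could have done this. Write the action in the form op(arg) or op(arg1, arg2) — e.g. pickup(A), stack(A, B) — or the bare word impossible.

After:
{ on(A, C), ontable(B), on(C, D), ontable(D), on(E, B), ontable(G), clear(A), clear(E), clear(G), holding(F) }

target: towers=[B/E; D/C/A; G] holding=F
         pickup(F) → towers=[B/E; D/C/A; G] holding=F  ← match
         pickup(G) → towers=[B/E; D/C/A; F] holding=G
     unstack(A, C) → towers=[B/E; D/C; F; G] holding=A
     unstack(E, B) → towers=[B; D/C/A; F; G] holding=E

pickup(F)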